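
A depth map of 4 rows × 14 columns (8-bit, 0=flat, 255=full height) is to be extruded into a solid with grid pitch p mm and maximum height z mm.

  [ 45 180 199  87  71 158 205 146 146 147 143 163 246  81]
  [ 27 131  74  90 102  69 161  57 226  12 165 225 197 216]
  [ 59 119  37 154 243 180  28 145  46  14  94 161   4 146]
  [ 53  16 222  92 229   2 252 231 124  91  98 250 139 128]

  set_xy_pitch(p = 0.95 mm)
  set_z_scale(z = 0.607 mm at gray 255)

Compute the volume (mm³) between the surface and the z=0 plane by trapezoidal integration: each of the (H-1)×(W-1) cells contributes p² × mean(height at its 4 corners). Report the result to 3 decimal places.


10.426

height_mm = gray/255 × 0.607; cell vol = 0.95² × mean(4 corners)
unit = 0.95² × 0.607 / (4×255) = 0.000537076 mm³ per gray-sum
row 0: Σ corner-gray over 13 cells = 7169  → 3.8503
row 1: Σ corner-gray over 13 cells = 5916  → 3.1773
row 2: Σ corner-gray over 13 cells = 6328  → 3.3986
Σ rows: total corner-gray = 19413  → 10.4263 mm³


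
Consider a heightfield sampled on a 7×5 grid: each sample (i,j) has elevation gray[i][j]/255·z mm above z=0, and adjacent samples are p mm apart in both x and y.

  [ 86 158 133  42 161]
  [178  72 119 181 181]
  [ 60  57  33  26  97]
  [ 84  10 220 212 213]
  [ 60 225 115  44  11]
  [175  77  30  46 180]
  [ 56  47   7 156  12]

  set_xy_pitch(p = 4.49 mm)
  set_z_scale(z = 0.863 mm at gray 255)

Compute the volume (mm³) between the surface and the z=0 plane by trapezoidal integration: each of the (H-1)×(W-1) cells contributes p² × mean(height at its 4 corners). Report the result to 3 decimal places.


166.255

height_mm = gray/255 × 0.863; cell vol = 4.49² × mean(4 corners)
unit = 4.49² × 0.863 / (4×255) = 0.017057 mm³ per gray-sum
row 0: Σ corner-gray over 4 cells = 2016  → 34.3870
row 1: Σ corner-gray over 4 cells = 1492  → 25.4491
row 2: Σ corner-gray over 4 cells = 1570  → 26.7795
row 3: Σ corner-gray over 4 cells = 2020  → 34.4552
row 4: Σ corner-gray over 4 cells = 1500  → 25.5855
row 5: Σ corner-gray over 4 cells = 1149  → 19.5985
Σ rows: total corner-gray = 9747  → 166.2548 mm³


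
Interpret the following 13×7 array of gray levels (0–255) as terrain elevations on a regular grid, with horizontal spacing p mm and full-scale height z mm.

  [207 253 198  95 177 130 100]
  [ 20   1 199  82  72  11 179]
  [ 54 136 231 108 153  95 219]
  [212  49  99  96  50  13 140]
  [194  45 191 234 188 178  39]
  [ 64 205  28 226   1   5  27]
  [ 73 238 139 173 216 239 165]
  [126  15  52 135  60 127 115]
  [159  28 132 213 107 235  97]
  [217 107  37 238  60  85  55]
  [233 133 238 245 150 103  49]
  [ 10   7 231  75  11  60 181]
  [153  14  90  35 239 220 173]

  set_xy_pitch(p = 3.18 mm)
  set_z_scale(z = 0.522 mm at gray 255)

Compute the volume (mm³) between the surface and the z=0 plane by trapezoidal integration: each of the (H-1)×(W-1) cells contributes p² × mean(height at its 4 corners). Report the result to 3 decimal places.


181.809

height_mm = gray/255 × 0.522; cell vol = 3.18² × mean(4 corners)
unit = 3.18² × 0.522 / (4×255) = 0.00517517 mm³ per gray-sum
row 0: Σ corner-gray over 6 cells = 2942  → 15.2253
row 1: Σ corner-gray over 6 cells = 2648  → 13.7038
row 2: Σ corner-gray over 6 cells = 2685  → 13.8953
row 3: Σ corner-gray over 6 cells = 2871  → 14.8579
row 4: Σ corner-gray over 6 cells = 2926  → 15.1425
row 5: Σ corner-gray over 6 cells = 3269  → 16.9176
row 6: Σ corner-gray over 6 cells = 3267  → 16.9073
row 7: Σ corner-gray over 6 cells = 2705  → 13.9988
row 8: Σ corner-gray over 6 cells = 3012  → 15.5876
row 9: Σ corner-gray over 6 cells = 3346  → 17.3161
row 10: Σ corner-gray over 6 cells = 2979  → 15.4168
row 11: Σ corner-gray over 6 cells = 2481  → 12.8396
Σ rows: total corner-gray = 35131  → 181.8089 mm³


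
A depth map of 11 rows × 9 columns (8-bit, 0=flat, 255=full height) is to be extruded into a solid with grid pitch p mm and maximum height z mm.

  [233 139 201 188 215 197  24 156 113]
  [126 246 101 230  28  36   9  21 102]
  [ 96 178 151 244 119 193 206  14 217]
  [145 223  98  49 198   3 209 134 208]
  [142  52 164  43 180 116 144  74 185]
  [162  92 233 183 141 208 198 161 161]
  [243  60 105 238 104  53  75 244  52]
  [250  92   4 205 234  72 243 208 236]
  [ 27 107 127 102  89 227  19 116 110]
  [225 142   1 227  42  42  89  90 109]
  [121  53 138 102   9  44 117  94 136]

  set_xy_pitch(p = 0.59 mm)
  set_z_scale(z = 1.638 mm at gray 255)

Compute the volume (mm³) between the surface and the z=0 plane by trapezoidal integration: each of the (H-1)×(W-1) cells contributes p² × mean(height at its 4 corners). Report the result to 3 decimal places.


23.307

height_mm = gray/255 × 1.638; cell vol = 0.59² × mean(4 corners)
unit = 0.59² × 1.638 / (4×255) = 0.000559008 mm³ per gray-sum
row 0: Σ corner-gray over 8 cells = 4156  → 2.3232
row 1: Σ corner-gray over 8 cells = 4093  → 2.2880
row 2: Σ corner-gray over 8 cells = 4704  → 2.6296
row 3: Σ corner-gray over 8 cells = 4054  → 2.2662
row 4: Σ corner-gray over 8 cells = 4628  → 2.5871
row 5: Σ corner-gray over 8 cells = 4808  → 2.6877
row 6: Σ corner-gray over 8 cells = 4655  → 2.6022
row 7: Σ corner-gray over 8 cells = 4313  → 2.4110
row 8: Σ corner-gray over 8 cells = 3311  → 1.8509
row 9: Σ corner-gray over 8 cells = 2971  → 1.6608
Σ rows: total corner-gray = 41693  → 23.3067 mm³


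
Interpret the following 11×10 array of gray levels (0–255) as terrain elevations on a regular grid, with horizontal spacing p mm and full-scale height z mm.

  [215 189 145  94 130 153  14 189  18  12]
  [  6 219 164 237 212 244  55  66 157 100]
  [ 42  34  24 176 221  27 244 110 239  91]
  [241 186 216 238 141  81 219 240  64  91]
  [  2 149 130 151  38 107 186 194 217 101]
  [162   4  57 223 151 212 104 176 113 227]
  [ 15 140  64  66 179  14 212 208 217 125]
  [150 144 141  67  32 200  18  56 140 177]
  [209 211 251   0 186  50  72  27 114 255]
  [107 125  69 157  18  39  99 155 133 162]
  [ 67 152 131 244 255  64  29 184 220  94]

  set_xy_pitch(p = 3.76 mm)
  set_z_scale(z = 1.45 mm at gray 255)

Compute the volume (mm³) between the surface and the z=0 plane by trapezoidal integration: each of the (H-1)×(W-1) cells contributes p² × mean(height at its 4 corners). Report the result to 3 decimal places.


961.789

height_mm = gray/255 × 1.45; cell vol = 3.76² × mean(4 corners)
unit = 3.76² × 1.45 / (4×255) = 0.0200976 mm³ per gray-sum
row 0: Σ corner-gray over 9 cells = 4905  → 98.5786
row 1: Σ corner-gray over 9 cells = 5097  → 102.4373
row 2: Σ corner-gray over 9 cells = 5385  → 108.2254
row 3: Σ corner-gray over 9 cells = 5549  → 111.5214
row 4: Σ corner-gray over 9 cells = 4916  → 98.7996
row 5: Σ corner-gray over 9 cells = 4809  → 96.6492
row 6: Σ corner-gray over 9 cells = 4263  → 85.6759
row 7: Σ corner-gray over 9 cells = 4209  → 84.5907
row 8: Σ corner-gray over 9 cells = 4145  → 83.3044
row 9: Σ corner-gray over 9 cells = 4578  → 92.0067
Σ rows: total corner-gray = 47856  → 961.7892 mm³


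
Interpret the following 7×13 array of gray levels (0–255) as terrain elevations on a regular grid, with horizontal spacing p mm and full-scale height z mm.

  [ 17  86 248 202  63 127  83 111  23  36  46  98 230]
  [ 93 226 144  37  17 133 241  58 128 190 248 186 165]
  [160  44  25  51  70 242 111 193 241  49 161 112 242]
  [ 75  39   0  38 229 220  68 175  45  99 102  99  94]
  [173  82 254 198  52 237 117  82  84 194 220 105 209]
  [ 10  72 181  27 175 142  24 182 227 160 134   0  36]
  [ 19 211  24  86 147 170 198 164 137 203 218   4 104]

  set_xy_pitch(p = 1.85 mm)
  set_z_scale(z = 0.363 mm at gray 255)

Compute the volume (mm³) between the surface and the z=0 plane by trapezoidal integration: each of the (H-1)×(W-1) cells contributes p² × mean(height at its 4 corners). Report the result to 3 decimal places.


height_mm = gray/255 × 0.363; cell vol = 1.85² × mean(4 corners)
unit = 1.85² × 0.363 / (4×255) = 0.00121801 mm³ per gray-sum
row 0: Σ corner-gray over 12 cells = 5967  → 7.2678
row 1: Σ corner-gray over 12 cells = 6474  → 7.8854
row 2: Σ corner-gray over 12 cells = 5397  → 6.5736
row 3: Σ corner-gray over 12 cells = 6029  → 7.3434
row 4: Σ corner-gray over 12 cells = 6326  → 7.7051
row 5: Σ corner-gray over 12 cells = 5941  → 7.2362
Σ rows: total corner-gray = 36134  → 44.0115 mm³

44.011


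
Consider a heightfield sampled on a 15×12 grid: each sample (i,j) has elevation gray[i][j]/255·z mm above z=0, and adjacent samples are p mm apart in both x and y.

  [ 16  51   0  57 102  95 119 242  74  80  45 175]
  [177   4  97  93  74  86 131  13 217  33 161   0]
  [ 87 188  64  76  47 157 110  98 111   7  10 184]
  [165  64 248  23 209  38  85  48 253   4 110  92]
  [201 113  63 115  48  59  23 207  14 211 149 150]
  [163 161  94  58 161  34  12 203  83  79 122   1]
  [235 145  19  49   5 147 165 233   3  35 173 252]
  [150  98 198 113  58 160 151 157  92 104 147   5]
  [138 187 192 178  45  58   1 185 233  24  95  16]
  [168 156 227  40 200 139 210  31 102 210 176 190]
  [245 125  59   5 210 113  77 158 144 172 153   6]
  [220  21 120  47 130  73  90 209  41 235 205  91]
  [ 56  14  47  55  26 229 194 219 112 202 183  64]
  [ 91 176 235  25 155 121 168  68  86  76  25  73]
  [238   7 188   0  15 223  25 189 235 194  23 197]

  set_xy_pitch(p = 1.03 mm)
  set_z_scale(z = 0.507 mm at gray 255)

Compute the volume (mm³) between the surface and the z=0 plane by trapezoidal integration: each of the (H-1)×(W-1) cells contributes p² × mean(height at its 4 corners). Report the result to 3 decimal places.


36.619

height_mm = gray/255 × 0.507; cell vol = 1.03² × mean(4 corners)
unit = 1.03² × 0.507 / (4×255) = 0.00052733 mm³ per gray-sum
row 0: Σ corner-gray over 11 cells = 3916  → 2.0650
row 1: Σ corner-gray over 11 cells = 4002  → 2.1104
row 2: Σ corner-gray over 11 cells = 4428  → 2.3350
row 3: Σ corner-gray over 11 cells = 4776  → 2.5185
row 4: Σ corner-gray over 11 cells = 4533  → 2.3904
row 5: Σ corner-gray over 11 cells = 4613  → 2.4326
row 6: Σ corner-gray over 11 cells = 5146  → 2.7136
row 7: Σ corner-gray over 11 cells = 5261  → 2.7743
row 8: Σ corner-gray over 11 cells = 5890  → 3.1060
row 9: Σ corner-gray over 11 cells = 6023  → 3.1761
row 10: Σ corner-gray over 11 cells = 5336  → 2.8138
row 11: Σ corner-gray over 11 cells = 5335  → 2.8133
row 12: Σ corner-gray over 11 cells = 5116  → 2.6978
row 13: Σ corner-gray over 11 cells = 5067  → 2.6720
Σ rows: total corner-gray = 69442  → 36.6188 mm³


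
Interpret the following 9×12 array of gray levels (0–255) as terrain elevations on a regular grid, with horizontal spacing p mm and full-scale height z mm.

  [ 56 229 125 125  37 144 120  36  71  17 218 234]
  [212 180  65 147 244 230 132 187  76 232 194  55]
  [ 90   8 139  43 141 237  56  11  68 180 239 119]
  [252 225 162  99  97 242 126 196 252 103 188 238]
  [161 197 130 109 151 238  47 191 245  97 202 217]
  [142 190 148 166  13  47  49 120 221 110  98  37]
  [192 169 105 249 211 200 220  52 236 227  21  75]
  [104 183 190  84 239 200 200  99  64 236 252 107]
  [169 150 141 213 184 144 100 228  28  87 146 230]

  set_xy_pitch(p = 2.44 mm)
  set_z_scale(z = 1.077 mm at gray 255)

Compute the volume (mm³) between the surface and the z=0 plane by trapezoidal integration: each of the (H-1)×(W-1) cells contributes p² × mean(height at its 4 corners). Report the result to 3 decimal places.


330.641

height_mm = gray/255 × 1.077; cell vol = 2.44² × mean(4 corners)
unit = 2.44² × 1.077 / (4×255) = 0.0062863 mm³ per gray-sum
row 0: Σ corner-gray over 11 cells = 6175  → 38.8179
row 1: Σ corner-gray over 11 cells = 6094  → 38.3087
row 2: Σ corner-gray over 11 cells = 6323  → 39.7483
row 3: Σ corner-gray over 11 cells = 7462  → 46.9084
row 4: Σ corner-gray over 11 cells = 6095  → 38.3150
row 5: Σ corner-gray over 11 cells = 6150  → 38.6608
row 6: Σ corner-gray over 11 cells = 7352  → 46.2169
row 7: Σ corner-gray over 11 cells = 6946  → 43.6646
Σ rows: total corner-gray = 52597  → 330.6406 mm³


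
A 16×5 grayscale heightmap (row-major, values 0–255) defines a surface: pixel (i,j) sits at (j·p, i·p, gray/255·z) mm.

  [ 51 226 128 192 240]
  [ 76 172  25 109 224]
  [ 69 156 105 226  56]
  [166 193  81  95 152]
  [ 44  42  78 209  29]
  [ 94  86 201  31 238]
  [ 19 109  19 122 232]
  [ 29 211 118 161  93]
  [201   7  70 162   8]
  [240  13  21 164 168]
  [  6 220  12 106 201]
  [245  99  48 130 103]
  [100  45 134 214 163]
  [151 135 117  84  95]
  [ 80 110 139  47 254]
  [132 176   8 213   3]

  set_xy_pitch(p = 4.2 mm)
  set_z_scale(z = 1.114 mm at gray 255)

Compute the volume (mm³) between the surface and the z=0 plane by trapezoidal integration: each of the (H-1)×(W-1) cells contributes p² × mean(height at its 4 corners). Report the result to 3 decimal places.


height_mm = gray/255 × 1.114; cell vol = 4.2² × mean(4 corners)
unit = 4.2² × 1.114 / (4×255) = 0.0192656 mm³ per gray-sum
row 0: Σ corner-gray over 4 cells = 2295  → 44.2147
row 1: Σ corner-gray over 4 cells = 2011  → 38.7432
row 2: Σ corner-gray over 4 cells = 2155  → 41.5175
row 3: Σ corner-gray over 4 cells = 1787  → 34.4277
row 4: Σ corner-gray over 4 cells = 1699  → 32.7323
row 5: Σ corner-gray over 4 cells = 1719  → 33.1176
row 6: Σ corner-gray over 4 cells = 1853  → 35.6992
row 7: Σ corner-gray over 4 cells = 1789  → 34.4662
row 8: Σ corner-gray over 4 cells = 1491  → 28.7251
row 9: Σ corner-gray over 4 cells = 1687  → 32.5011
row 10: Σ corner-gray over 4 cells = 1785  → 34.3892
row 11: Σ corner-gray over 4 cells = 1951  → 37.5873
row 12: Σ corner-gray over 4 cells = 1967  → 37.8955
row 13: Σ corner-gray over 4 cells = 1844  → 35.5259
row 14: Σ corner-gray over 4 cells = 1855  → 35.7378
Σ rows: total corner-gray = 27888  → 537.2804 mm³

537.280


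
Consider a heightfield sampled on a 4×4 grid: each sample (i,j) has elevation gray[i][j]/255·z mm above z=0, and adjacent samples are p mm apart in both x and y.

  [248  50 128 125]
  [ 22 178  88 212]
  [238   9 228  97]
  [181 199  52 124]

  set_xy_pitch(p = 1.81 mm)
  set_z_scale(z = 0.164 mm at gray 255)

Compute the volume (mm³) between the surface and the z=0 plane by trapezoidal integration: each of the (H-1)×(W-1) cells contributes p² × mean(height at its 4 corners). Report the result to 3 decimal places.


2.468

height_mm = gray/255 × 0.164; cell vol = 1.81² × mean(4 corners)
unit = 1.81² × 0.164 / (4×255) = 0.000526745 mm³ per gray-sum
row 0: Σ corner-gray over 3 cells = 1495  → 0.7875
row 1: Σ corner-gray over 3 cells = 1575  → 0.8296
row 2: Σ corner-gray over 3 cells = 1616  → 0.8512
Σ rows: total corner-gray = 4686  → 2.4683 mm³


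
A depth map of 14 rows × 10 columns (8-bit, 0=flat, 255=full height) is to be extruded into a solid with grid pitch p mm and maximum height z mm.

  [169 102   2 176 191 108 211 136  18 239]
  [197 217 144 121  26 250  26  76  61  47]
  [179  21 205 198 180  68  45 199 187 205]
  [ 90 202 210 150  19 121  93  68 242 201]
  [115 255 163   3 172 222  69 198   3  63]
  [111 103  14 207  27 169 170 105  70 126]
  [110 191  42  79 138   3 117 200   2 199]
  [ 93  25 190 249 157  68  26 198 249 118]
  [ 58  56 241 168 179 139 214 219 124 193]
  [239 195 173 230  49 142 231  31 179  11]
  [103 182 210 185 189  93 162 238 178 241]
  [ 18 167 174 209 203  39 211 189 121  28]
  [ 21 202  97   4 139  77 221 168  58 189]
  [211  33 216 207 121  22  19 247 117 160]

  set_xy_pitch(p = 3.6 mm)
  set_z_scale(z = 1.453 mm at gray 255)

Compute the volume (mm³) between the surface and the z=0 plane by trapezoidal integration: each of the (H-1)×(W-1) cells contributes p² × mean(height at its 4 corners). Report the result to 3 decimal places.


1176.690

height_mm = gray/255 × 1.453; cell vol = 3.6² × mean(4 corners)
unit = 3.6² × 1.453 / (4×255) = 0.0184616 mm³ per gray-sum
row 0: Σ corner-gray over 9 cells = 4382  → 80.8989
row 1: Σ corner-gray over 9 cells = 4676  → 86.3267
row 2: Σ corner-gray over 9 cells = 5091  → 93.9882
row 3: Σ corner-gray over 9 cells = 4849  → 89.5205
row 4: Σ corner-gray over 9 cells = 4315  → 79.6620
row 5: Σ corner-gray over 9 cells = 3820  → 70.5235
row 6: Σ corner-gray over 9 cells = 4388  → 81.0097
row 7: Σ corner-gray over 9 cells = 5466  → 100.9114
row 8: Σ corner-gray over 9 cells = 5641  → 104.1422
row 9: Σ corner-gray over 9 cells = 5928  → 109.4406
row 10: Σ corner-gray over 9 cells = 5890  → 108.7391
row 11: Σ corner-gray over 9 cells = 4814  → 88.8744
row 12: Σ corner-gray over 9 cells = 4477  → 82.6528
Σ rows: total corner-gray = 63737  → 1176.6900 mm³


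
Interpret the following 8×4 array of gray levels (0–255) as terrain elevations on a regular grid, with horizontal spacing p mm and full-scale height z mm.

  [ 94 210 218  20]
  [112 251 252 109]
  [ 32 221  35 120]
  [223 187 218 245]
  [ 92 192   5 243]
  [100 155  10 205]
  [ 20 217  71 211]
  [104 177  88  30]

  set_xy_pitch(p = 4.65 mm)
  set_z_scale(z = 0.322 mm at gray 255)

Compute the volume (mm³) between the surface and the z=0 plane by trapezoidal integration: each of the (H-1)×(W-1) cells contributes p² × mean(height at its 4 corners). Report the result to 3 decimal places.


84.054

height_mm = gray/255 × 0.322; cell vol = 4.65² × mean(4 corners)
unit = 4.65² × 0.322 / (4×255) = 0.00682593 mm³ per gray-sum
row 0: Σ corner-gray over 3 cells = 2197  → 14.9966
row 1: Σ corner-gray over 3 cells = 1891  → 12.9078
row 2: Σ corner-gray over 3 cells = 1942  → 13.2559
row 3: Σ corner-gray over 3 cells = 2007  → 13.6996
row 4: Σ corner-gray over 3 cells = 1364  → 9.3106
row 5: Σ corner-gray over 3 cells = 1442  → 9.8430
row 6: Σ corner-gray over 3 cells = 1471  → 10.0409
Σ rows: total corner-gray = 12314  → 84.0545 mm³


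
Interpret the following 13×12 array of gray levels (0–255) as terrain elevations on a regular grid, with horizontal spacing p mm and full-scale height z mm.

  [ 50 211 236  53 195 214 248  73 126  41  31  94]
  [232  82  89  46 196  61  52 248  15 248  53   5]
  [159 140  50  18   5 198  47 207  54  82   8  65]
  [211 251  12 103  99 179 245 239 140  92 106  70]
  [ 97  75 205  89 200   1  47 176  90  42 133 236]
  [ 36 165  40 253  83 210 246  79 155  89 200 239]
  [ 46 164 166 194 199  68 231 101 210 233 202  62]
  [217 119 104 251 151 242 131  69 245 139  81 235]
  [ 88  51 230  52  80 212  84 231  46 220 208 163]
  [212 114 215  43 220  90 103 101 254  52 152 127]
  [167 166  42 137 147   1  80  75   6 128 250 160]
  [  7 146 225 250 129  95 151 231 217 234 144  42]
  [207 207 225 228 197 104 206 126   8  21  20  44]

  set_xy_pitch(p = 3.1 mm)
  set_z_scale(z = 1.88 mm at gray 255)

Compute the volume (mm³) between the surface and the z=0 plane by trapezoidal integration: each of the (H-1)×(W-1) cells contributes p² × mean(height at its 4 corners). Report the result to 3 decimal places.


1259.486

height_mm = gray/255 × 1.88; cell vol = 3.1² × mean(4 corners)
unit = 3.1² × 1.88 / (4×255) = 0.0177125 mm³ per gray-sum
row 0: Σ corner-gray over 11 cells = 5417  → 95.9489
row 1: Σ corner-gray over 11 cells = 4259  → 75.4377
row 2: Σ corner-gray over 11 cells = 5055  → 89.5369
row 3: Σ corner-gray over 11 cells = 5662  → 100.2885
row 4: Σ corner-gray over 11 cells = 5764  → 102.0951
row 5: Σ corner-gray over 11 cells = 6959  → 123.2616
row 6: Σ corner-gray over 11 cells = 7160  → 126.8219
row 7: Σ corner-gray over 11 cells = 6595  → 116.8143
row 8: Σ corner-gray over 11 cells = 6106  → 108.1528
row 9: Σ corner-gray over 11 cells = 5418  → 95.9666
row 10: Σ corner-gray over 11 cells = 6084  → 107.7631
row 11: Σ corner-gray over 11 cells = 6628  → 117.3988
Σ rows: total corner-gray = 71107  → 1259.4862 mm³


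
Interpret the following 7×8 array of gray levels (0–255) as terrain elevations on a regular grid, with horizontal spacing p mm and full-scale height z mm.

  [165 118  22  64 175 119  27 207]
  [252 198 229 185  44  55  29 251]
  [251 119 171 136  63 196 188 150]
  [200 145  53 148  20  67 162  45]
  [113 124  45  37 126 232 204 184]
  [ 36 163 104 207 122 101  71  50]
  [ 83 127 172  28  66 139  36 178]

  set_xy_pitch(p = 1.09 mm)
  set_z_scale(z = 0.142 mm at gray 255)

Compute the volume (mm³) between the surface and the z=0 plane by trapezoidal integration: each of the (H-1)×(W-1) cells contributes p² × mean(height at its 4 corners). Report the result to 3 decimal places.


3.450

height_mm = gray/255 × 0.142; cell vol = 1.09² × mean(4 corners)
unit = 1.09² × 0.142 / (4×255) = 0.000165402 mm³ per gray-sum
row 0: Σ corner-gray over 7 cells = 3405  → 0.5632
row 1: Σ corner-gray over 7 cells = 4130  → 0.6831
row 2: Σ corner-gray over 7 cells = 3582  → 0.5925
row 3: Σ corner-gray over 7 cells = 3268  → 0.5405
row 4: Σ corner-gray over 7 cells = 3455  → 0.5715
row 5: Σ corner-gray over 7 cells = 3019  → 0.4993
Σ rows: total corner-gray = 20859  → 3.4501 mm³


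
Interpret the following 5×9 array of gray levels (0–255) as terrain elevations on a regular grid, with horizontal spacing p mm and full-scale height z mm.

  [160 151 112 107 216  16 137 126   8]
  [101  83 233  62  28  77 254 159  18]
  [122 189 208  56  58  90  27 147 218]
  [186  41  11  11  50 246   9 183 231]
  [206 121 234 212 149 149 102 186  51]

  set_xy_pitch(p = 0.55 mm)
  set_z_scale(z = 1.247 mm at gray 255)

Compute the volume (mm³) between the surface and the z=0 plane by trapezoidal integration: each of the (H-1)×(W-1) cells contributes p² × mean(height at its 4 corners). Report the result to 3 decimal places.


5.585

height_mm = gray/255 × 1.247; cell vol = 0.55² × mean(4 corners)
unit = 0.55² × 1.247 / (4×255) = 0.000369821 mm³ per gray-sum
row 0: Σ corner-gray over 8 cells = 3809  → 1.4086
row 1: Σ corner-gray over 8 cells = 3801  → 1.4057
row 2: Σ corner-gray over 8 cells = 3409  → 1.2607
row 3: Σ corner-gray over 8 cells = 4082  → 1.5096
Σ rows: total corner-gray = 15101  → 5.5847 mm³


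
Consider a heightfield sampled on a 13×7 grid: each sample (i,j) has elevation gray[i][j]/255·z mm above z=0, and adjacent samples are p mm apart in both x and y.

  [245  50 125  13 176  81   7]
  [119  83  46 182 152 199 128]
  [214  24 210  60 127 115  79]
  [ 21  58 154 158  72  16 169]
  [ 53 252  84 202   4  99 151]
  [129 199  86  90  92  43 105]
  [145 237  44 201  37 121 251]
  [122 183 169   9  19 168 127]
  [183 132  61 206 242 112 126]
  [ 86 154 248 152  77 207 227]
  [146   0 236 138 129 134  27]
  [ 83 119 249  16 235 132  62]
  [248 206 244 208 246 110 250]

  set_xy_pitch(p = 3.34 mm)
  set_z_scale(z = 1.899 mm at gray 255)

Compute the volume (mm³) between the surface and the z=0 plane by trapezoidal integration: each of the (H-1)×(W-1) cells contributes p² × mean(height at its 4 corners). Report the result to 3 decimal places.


769.911

height_mm = gray/255 × 1.899; cell vol = 3.34² × mean(4 corners)
unit = 3.34² × 1.899 / (4×255) = 0.0207691 mm³ per gray-sum
row 0: Σ corner-gray over 6 cells = 2713  → 56.3466
row 1: Σ corner-gray over 6 cells = 2936  → 60.9781
row 2: Σ corner-gray over 6 cells = 2471  → 51.3205
row 3: Σ corner-gray over 6 cells = 2592  → 53.8335
row 4: Σ corner-gray over 6 cells = 2740  → 56.9073
row 5: Σ corner-gray over 6 cells = 2930  → 60.8535
row 6: Σ corner-gray over 6 cells = 3021  → 62.7435
row 7: Σ corner-gray over 6 cells = 3160  → 65.6304
row 8: Σ corner-gray over 6 cells = 3804  → 79.0057
row 9: Σ corner-gray over 6 cells = 3436  → 71.3626
row 10: Σ corner-gray over 6 cells = 3094  → 64.2596
row 11: Σ corner-gray over 6 cells = 4173  → 86.6695
Σ rows: total corner-gray = 37070  → 769.9106 mm³


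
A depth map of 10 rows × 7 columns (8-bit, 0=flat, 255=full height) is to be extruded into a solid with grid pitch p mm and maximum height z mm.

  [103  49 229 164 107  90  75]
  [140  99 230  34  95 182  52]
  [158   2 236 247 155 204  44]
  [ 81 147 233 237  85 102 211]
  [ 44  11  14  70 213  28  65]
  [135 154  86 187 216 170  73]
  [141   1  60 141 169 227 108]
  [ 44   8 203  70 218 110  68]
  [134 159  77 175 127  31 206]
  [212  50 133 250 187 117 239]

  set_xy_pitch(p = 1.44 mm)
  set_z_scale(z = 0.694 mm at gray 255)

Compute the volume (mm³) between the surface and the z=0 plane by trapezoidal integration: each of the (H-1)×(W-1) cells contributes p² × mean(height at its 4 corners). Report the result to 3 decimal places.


38.998

height_mm = gray/255 × 0.694; cell vol = 1.44² × mean(4 corners)
unit = 1.44² × 0.694 / (4×255) = 0.00141086 mm³ per gray-sum
row 0: Σ corner-gray over 6 cells = 2928  → 4.1310
row 1: Σ corner-gray over 6 cells = 3362  → 4.7433
row 2: Σ corner-gray over 6 cells = 3790  → 5.3472
row 3: Σ corner-gray over 6 cells = 2681  → 3.7825
row 4: Σ corner-gray over 6 cells = 2615  → 3.6894
row 5: Σ corner-gray over 6 cells = 3279  → 4.6262
row 6: Σ corner-gray over 6 cells = 2775  → 3.9151
row 7: Σ corner-gray over 6 cells = 2808  → 3.9617
row 8: Σ corner-gray over 6 cells = 3403  → 4.8012
Σ rows: total corner-gray = 27641  → 38.9976 mm³


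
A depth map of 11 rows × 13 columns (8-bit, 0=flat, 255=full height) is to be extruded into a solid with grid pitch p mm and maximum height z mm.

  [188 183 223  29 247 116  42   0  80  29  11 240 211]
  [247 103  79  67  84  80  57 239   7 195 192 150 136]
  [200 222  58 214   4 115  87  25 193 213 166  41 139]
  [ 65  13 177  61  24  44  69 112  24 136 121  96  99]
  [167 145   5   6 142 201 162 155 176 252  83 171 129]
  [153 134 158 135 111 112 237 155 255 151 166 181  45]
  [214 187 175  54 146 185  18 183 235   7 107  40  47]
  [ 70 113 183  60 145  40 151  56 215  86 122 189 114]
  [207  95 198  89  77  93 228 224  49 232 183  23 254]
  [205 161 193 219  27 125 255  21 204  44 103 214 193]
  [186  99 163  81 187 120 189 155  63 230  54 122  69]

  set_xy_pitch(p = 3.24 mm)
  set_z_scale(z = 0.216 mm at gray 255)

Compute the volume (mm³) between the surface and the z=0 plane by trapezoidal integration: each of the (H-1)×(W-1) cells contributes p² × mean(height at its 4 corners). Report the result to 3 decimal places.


height_mm = gray/255 × 0.216; cell vol = 3.24² × mean(4 corners)
unit = 3.24² × 0.216 / (4×255) = 0.00222302 mm³ per gray-sum
row 0: Σ corner-gray over 12 cells = 5688  → 12.6445
row 1: Σ corner-gray over 12 cells = 5904  → 13.1247
row 2: Σ corner-gray over 12 cells = 4933  → 10.9662
row 3: Σ corner-gray over 12 cells = 5210  → 11.5819
row 4: Σ corner-gray over 12 cells = 7080  → 15.7390
row 5: Σ corner-gray over 12 cells = 6723  → 14.9454
row 6: Σ corner-gray over 12 cells = 5839  → 12.9802
row 7: Σ corner-gray over 12 cells = 6347  → 14.1095
row 8: Σ corner-gray over 12 cells = 6973  → 15.5011
row 9: Σ corner-gray over 12 cells = 6711  → 14.9187
Σ rows: total corner-gray = 61408  → 136.5113 mm³

136.511


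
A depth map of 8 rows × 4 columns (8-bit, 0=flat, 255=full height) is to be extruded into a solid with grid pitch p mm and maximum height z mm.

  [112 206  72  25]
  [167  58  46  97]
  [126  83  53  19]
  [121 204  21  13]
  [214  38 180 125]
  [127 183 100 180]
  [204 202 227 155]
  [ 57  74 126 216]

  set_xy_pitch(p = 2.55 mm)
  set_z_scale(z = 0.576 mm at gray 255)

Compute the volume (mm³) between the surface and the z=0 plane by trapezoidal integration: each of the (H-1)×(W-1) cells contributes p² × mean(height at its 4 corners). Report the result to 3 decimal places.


height_mm = gray/255 × 0.576; cell vol = 2.55² × mean(4 corners)
unit = 2.55² × 0.576 / (4×255) = 0.003672 mm³ per gray-sum
row 0: Σ corner-gray over 3 cells = 1165  → 4.2779
row 1: Σ corner-gray over 3 cells = 889  → 3.2644
row 2: Σ corner-gray over 3 cells = 1001  → 3.6757
row 3: Σ corner-gray over 3 cells = 1359  → 4.9902
row 4: Σ corner-gray over 3 cells = 1648  → 6.0515
row 5: Σ corner-gray over 3 cells = 2090  → 7.6745
row 6: Σ corner-gray over 3 cells = 1890  → 6.9401
Σ rows: total corner-gray = 10042  → 36.8742 mm³

36.874


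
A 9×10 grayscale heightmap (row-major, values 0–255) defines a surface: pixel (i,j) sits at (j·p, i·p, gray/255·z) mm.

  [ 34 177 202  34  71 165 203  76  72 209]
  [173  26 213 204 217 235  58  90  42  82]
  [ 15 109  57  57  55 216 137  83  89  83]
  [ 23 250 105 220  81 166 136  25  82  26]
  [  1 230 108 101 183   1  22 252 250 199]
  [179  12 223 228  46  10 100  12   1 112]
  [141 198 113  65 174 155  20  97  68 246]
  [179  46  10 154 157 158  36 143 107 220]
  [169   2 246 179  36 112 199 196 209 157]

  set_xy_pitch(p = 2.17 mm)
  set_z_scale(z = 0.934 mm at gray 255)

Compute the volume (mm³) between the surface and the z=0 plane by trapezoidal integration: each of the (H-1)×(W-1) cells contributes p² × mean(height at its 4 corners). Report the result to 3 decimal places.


height_mm = gray/255 × 0.934; cell vol = 2.17² × mean(4 corners)
unit = 2.17² × 0.934 / (4×255) = 0.00431188 mm³ per gray-sum
row 0: Σ corner-gray over 9 cells = 4668  → 20.1278
row 1: Σ corner-gray over 9 cells = 4129  → 17.8037
row 2: Σ corner-gray over 9 cells = 3883  → 16.7430
row 3: Σ corner-gray over 9 cells = 4673  → 20.1494
row 4: Σ corner-gray over 9 cells = 4049  → 17.4588
row 5: Σ corner-gray over 9 cells = 3722  → 16.0488
row 6: Σ corner-gray over 9 cells = 4188  → 18.0581
row 7: Σ corner-gray over 9 cells = 4705  → 20.2874
Σ rows: total corner-gray = 34017  → 146.6771 mm³

146.677


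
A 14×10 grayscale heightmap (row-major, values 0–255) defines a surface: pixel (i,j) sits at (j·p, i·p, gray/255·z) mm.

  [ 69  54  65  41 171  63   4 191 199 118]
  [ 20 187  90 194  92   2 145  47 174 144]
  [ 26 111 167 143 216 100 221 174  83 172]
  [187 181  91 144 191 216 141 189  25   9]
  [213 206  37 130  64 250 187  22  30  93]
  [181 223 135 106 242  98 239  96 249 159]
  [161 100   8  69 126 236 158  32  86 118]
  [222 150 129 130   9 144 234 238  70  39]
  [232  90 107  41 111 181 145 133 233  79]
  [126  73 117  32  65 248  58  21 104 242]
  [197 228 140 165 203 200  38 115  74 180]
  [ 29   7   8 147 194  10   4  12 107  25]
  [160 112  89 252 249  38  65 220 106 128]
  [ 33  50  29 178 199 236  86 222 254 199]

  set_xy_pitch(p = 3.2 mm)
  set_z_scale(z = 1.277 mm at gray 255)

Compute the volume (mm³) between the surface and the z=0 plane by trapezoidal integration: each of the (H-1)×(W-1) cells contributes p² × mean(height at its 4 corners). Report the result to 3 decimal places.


height_mm = gray/255 × 1.277; cell vol = 3.2² × mean(4 corners)
unit = 3.2² × 1.277 / (4×255) = 0.0128201 mm³ per gray-sum
row 0: Σ corner-gray over 9 cells = 3789  → 48.5753
row 1: Σ corner-gray over 9 cells = 4654  → 59.6646
row 2: Σ corner-gray over 9 cells = 5180  → 66.4080
row 3: Σ corner-gray over 9 cells = 4710  → 60.3826
row 4: Σ corner-gray over 9 cells = 5274  → 67.6131
row 5: Σ corner-gray over 9 cells = 5025  → 64.4209
row 6: Σ corner-gray over 9 cells = 4378  → 56.1263
row 7: Σ corner-gray over 9 cells = 4862  → 62.3312
row 8: Σ corner-gray over 9 cells = 4197  → 53.8059
row 9: Σ corner-gray over 9 cells = 4507  → 57.7801
row 10: Σ corner-gray over 9 cells = 3735  → 47.8830
row 11: Σ corner-gray over 9 cells = 3582  → 45.9215
row 12: Σ corner-gray over 9 cells = 5290  → 67.8182
Σ rows: total corner-gray = 59183  → 758.7307 mm³

758.731


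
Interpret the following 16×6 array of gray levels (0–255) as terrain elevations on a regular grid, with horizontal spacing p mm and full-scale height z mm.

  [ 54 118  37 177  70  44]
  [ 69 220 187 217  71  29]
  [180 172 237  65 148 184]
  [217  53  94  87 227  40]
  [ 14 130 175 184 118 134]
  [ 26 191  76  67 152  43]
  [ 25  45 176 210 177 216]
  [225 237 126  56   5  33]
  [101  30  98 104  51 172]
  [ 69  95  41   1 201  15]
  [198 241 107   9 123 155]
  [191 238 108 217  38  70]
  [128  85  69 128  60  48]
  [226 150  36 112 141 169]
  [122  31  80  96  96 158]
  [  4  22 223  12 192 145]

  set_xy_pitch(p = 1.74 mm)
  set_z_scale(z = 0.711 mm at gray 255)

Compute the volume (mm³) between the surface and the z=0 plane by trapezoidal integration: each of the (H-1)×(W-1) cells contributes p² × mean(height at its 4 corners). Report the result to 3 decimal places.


height_mm = gray/255 × 0.711; cell vol = 1.74² × mean(4 corners)
unit = 1.74² × 0.711 / (4×255) = 0.00211042 mm³ per gray-sum
row 0: Σ corner-gray over 5 cells = 2390  → 5.0439
row 1: Σ corner-gray over 5 cells = 3096  → 6.5338
row 2: Σ corner-gray over 5 cells = 2787  → 5.8817
row 3: Σ corner-gray over 5 cells = 2541  → 5.3626
row 4: Σ corner-gray over 5 cells = 2403  → 5.0713
row 5: Σ corner-gray over 5 cells = 2498  → 5.2718
row 6: Σ corner-gray over 5 cells = 2563  → 5.4090
row 7: Σ corner-gray over 5 cells = 1945  → 4.1048
row 8: Σ corner-gray over 5 cells = 1599  → 3.3746
row 9: Σ corner-gray over 5 cells = 2073  → 4.3749
row 10: Σ corner-gray over 5 cells = 2776  → 5.8585
row 11: Σ corner-gray over 5 cells = 2323  → 4.9025
row 12: Σ corner-gray over 5 cells = 2133  → 4.5015
row 13: Σ corner-gray over 5 cells = 2159  → 4.5564
row 14: Σ corner-gray over 5 cells = 1933  → 4.0794
Σ rows: total corner-gray = 35219  → 74.3267 mm³

74.327


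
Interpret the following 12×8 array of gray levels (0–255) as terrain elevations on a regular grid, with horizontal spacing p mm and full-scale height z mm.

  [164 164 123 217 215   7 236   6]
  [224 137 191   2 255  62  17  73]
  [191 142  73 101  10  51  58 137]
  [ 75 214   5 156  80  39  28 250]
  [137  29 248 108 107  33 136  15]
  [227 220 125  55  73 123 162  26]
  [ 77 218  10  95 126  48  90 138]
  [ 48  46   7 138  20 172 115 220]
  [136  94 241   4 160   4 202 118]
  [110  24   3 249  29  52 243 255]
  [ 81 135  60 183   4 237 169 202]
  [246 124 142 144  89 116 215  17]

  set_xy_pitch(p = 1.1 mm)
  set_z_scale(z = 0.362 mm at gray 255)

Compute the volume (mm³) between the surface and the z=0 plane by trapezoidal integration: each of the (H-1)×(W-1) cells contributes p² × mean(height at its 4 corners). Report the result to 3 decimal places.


height_mm = gray/255 × 0.362; cell vol = 1.1² × mean(4 corners)
unit = 1.1² × 0.362 / (4×255) = 0.000429431 mm³ per gray-sum
row 0: Σ corner-gray over 7 cells = 3719  → 1.5971
row 1: Σ corner-gray over 7 cells = 2823  → 1.2123
row 2: Σ corner-gray over 7 cells = 2567  → 1.1024
row 3: Σ corner-gray over 7 cells = 2843  → 1.2209
row 4: Σ corner-gray over 7 cells = 3243  → 1.3926
row 5: Σ corner-gray over 7 cells = 3158  → 1.3561
row 6: Σ corner-gray over 7 cells = 2653  → 1.1393
row 7: Σ corner-gray over 7 cells = 2928  → 1.2574
row 8: Σ corner-gray over 7 cells = 3229  → 1.3866
row 9: Σ corner-gray over 7 cells = 3424  → 1.4704
row 10: Σ corner-gray over 7 cells = 3782  → 1.6241
Σ rows: total corner-gray = 34369  → 14.7591 mm³

14.759


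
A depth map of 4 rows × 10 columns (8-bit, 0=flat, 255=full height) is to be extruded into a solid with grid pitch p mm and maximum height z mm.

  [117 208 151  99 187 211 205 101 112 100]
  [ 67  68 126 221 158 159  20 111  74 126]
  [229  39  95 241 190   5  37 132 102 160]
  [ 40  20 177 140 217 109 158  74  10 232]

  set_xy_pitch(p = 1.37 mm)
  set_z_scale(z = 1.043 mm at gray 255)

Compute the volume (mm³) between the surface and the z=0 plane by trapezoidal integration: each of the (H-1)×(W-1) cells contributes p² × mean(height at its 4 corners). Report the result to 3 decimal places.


height_mm = gray/255 × 1.043; cell vol = 1.37² × mean(4 corners)
unit = 1.37² × 1.043 / (4×255) = 0.00191922 mm³ per gray-sum
row 0: Σ corner-gray over 9 cells = 4832  → 9.2737
row 1: Σ corner-gray over 9 cells = 4138  → 7.9417
row 2: Σ corner-gray over 9 cells = 4153  → 7.9705
Σ rows: total corner-gray = 13123  → 25.1860 mm³

25.186


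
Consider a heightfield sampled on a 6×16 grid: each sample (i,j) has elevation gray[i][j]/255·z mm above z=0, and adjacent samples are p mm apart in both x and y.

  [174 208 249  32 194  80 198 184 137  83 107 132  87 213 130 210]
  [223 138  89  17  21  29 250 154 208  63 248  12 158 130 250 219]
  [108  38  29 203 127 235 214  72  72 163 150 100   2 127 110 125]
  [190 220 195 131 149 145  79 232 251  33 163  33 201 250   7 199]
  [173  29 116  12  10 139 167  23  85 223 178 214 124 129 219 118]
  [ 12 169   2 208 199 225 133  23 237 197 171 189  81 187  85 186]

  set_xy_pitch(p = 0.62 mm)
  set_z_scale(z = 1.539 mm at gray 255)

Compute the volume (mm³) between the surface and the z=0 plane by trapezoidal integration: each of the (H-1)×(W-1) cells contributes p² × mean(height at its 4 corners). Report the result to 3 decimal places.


23.337

height_mm = gray/255 × 1.539; cell vol = 0.62² × mean(4 corners)
unit = 0.62² × 1.539 / (4×255) = 0.000579992 mm³ per gray-sum
row 0: Σ corner-gray over 15 cells = 8428  → 4.8882
row 1: Σ corner-gray over 15 cells = 7493  → 4.3459
row 2: Σ corner-gray over 15 cells = 8084  → 4.6887
row 3: Σ corner-gray over 15 cells = 8194  → 4.7525
row 4: Σ corner-gray over 15 cells = 8037  → 4.6614
Σ rows: total corner-gray = 40236  → 23.3365 mm³


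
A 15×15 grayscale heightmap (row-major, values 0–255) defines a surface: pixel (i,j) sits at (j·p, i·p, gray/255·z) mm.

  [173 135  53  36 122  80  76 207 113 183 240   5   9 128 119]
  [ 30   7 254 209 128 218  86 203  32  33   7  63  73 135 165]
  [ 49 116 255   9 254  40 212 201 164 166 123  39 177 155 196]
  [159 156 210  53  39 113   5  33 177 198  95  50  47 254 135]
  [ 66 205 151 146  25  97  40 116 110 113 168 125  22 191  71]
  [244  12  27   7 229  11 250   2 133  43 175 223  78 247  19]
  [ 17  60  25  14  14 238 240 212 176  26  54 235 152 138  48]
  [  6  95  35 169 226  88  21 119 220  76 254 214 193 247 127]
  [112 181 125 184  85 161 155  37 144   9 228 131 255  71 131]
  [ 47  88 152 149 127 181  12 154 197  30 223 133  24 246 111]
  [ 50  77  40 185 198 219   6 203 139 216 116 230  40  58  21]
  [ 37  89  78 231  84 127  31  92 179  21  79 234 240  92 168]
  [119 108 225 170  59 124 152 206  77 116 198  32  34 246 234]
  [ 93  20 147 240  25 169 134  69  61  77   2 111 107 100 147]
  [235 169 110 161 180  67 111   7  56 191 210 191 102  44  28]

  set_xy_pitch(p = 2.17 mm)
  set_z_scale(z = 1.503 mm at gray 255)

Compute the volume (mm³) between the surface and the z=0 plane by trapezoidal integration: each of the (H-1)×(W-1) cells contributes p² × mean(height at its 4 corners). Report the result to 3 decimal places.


height_mm = gray/255 × 1.503; cell vol = 2.17² × mean(4 corners)
unit = 2.17² × 1.503 / (4×255) = 0.0069387 mm³ per gray-sum
row 0: Σ corner-gray over 14 cells = 6157  → 42.7216
row 1: Σ corner-gray over 14 cells = 7158  → 49.6672
row 2: Σ corner-gray over 14 cells = 7221  → 50.1044
row 3: Σ corner-gray over 14 cells = 6309  → 43.7763
row 4: Σ corner-gray over 14 cells = 6292  → 43.6583
row 5: Σ corner-gray over 14 cells = 6370  → 44.1995
row 6: Σ corner-gray over 14 cells = 7280  → 50.5138
row 7: Σ corner-gray over 14 cells = 7822  → 54.2745
row 8: Σ corner-gray over 14 cells = 7365  → 51.1035
row 9: Σ corner-gray over 14 cells = 7115  → 49.3689
row 10: Σ corner-gray over 14 cells = 6884  → 47.7660
row 11: Σ corner-gray over 14 cells = 7206  → 50.0003
row 12: Σ corner-gray over 14 cells = 6611  → 45.8718
row 13: Σ corner-gray over 14 cells = 6225  → 43.1934
Σ rows: total corner-gray = 96015  → 666.2195 mm³

666.220


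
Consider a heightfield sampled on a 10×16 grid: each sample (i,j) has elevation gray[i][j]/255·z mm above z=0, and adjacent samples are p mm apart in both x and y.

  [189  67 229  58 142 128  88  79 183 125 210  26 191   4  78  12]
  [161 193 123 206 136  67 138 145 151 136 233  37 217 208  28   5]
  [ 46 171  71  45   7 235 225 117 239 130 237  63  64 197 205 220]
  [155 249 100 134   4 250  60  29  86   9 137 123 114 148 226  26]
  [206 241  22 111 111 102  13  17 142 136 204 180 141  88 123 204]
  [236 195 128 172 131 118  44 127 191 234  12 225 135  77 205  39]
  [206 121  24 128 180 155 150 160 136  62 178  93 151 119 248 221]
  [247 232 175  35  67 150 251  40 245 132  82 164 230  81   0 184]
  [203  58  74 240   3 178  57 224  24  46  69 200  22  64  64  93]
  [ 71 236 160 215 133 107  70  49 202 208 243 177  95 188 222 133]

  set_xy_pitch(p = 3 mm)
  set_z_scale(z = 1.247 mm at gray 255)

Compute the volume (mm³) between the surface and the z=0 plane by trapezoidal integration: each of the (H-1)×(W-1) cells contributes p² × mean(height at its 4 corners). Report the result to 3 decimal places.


height_mm = gray/255 × 1.247; cell vol = 3² × mean(4 corners)
unit = 3² × 1.247 / (4×255) = 0.0110029 mm³ per gray-sum
row 0: Σ corner-gray over 15 cells = 7619  → 83.8314
row 1: Σ corner-gray over 15 cells = 8480  → 93.3049
row 2: Σ corner-gray over 15 cells = 7797  → 85.7899
row 3: Σ corner-gray over 15 cells = 7191  → 79.1222
row 4: Σ corner-gray over 15 cells = 7935  → 87.3083
row 5: Σ corner-gray over 15 cells = 8500  → 93.5250
row 6: Σ corner-gray over 15 cells = 8436  → 92.8208
row 7: Σ corner-gray over 15 cells = 7141  → 78.5720
row 8: Σ corner-gray over 15 cells = 7756  → 85.3388
Σ rows: total corner-gray = 70855  → 779.6134 mm³

779.613
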